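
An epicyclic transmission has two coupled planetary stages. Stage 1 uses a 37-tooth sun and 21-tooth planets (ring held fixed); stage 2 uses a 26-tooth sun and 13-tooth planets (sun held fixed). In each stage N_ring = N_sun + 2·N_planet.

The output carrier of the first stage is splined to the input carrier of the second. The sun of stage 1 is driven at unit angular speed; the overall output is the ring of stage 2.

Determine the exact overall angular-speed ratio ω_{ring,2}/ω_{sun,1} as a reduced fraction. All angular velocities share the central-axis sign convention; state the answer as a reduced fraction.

Stage 1: N_ring = 37 + 2·21 = 79
Stage 1: 37(ω_s−ω_c) = −79(ω_r−ω_c),  ω_r=0, ω_s=1
Stage 1: 37(1−ω_c) = −79(0−ω_c)  ⇒  116ω_c = 37  ⇒  ω_c = 37/116
  ⇒ ω_c¹/ω_s¹ = 37/116
Stage 2: N_ring = 26 + 2·13 = 52
Stage 2: 26(ω_s−ω_c) = −52(ω_r−ω_c),  ω_s=0, ω_c=1
Stage 2: ω_r = 1 − (26/52)(0−1) = 3/2
  ⇒ ω_r²/ω_c² = 3/2
Coupling ω_c² = ω_c¹ ⇒ overall = 37/116 × 3/2 = 111/232

111/232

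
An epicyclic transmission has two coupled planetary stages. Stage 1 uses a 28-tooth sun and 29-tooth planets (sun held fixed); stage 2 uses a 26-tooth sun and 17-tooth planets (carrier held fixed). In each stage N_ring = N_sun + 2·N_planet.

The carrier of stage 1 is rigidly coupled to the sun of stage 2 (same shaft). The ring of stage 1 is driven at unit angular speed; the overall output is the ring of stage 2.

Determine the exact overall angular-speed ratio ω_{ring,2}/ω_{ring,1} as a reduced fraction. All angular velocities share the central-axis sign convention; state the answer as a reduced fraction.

Stage 1: N_ring = 28 + 2·29 = 86
Stage 1: 28(ω_s−ω_c) = −86(ω_r−ω_c),  ω_s=0, ω_r=1
Stage 1: 28(0−ω_c) = −86(1−ω_c)  ⇒  114ω_c = 86  ⇒  ω_c = 43/57
  ⇒ ω_c¹/ω_r¹ = 43/57
Stage 2: N_ring = 26 + 2·17 = 60
Stage 2: 26(ω_s−ω_c) = −60(ω_r−ω_c),  ω_c=0, ω_s=1
Stage 2: ω_r = 0 − (26/60)(1−0) = -13/30
  ⇒ ω_r²/ω_s² = -13/30
Coupling ω_s² = ω_c¹ ⇒ overall = 43/57 × -13/30 = -559/1710

-559/1710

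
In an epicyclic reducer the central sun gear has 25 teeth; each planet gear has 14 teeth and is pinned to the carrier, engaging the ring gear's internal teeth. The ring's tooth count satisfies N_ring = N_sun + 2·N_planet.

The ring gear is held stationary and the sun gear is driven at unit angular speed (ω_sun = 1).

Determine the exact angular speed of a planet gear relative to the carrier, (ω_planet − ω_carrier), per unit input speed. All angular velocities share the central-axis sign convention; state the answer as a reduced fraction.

N_ring = 25 + 2·14 = 53
25(ω_s−ω_c) = −53(ω_r−ω_c),  ω_r=0, ω_s=1
25(1−ω_c) = −53(0−ω_c)  ⇒  78ω_c = 25  ⇒  ω_c = 25/78
sun–planet: 25·(1−25/78) = −14·(ω_p−ω_c)  ⇒  ω_p−ω_c = −(25/14)·(53/78) = -1325/1092

-1325/1092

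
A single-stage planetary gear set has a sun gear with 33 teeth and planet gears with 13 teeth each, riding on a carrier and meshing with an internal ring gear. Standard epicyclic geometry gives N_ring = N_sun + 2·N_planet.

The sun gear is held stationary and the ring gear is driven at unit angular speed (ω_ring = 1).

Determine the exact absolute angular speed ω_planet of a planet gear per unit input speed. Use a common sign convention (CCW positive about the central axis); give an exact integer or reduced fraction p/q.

59/26

N_ring = 33 + 2·13 = 59
33(ω_s−ω_c) = −59(ω_r−ω_c),  ω_s=0, ω_r=1
33(0−ω_c) = −59(1−ω_c)  ⇒  92ω_c = 59  ⇒  ω_c = 59/92
sun–planet: 33·(0−59/92) = −13·(ω_p−ω_c)  ⇒  ω_p−ω_c = −(33/13)·(-59/92) = 1947/1196
ω_p = 59/92 + 1947/1196 = 59/26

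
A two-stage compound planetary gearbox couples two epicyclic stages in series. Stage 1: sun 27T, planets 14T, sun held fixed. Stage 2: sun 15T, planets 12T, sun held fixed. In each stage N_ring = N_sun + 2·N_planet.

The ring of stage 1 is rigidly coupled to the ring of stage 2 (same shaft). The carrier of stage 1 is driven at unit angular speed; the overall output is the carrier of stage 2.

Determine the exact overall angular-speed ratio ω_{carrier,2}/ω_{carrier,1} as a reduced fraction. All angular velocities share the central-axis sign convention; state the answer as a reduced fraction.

533/495

Stage 1: N_ring = 27 + 2·14 = 55
Stage 1: 27(ω_s−ω_c) = −55(ω_r−ω_c),  ω_s=0, ω_c=1
Stage 1: ω_r = 1 − (27/55)(0−1) = 82/55
  ⇒ ω_r¹/ω_c¹ = 82/55
Stage 2: N_ring = 15 + 2·12 = 39
Stage 2: 15(ω_s−ω_c) = −39(ω_r−ω_c),  ω_s=0, ω_r=1
Stage 2: 15(0−ω_c) = −39(1−ω_c)  ⇒  54ω_c = 39  ⇒  ω_c = 13/18
  ⇒ ω_c²/ω_r² = 13/18
Coupling ω_r² = ω_r¹ ⇒ overall = 82/55 × 13/18 = 533/495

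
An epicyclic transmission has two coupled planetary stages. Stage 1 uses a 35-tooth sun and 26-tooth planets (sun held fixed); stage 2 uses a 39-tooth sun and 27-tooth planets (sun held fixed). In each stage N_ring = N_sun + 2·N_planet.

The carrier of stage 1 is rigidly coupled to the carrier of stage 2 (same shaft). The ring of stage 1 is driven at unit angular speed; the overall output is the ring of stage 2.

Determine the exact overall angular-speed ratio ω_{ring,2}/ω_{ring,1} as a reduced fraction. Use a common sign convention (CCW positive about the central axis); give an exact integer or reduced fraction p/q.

Stage 1: N_ring = 35 + 2·26 = 87
Stage 1: 35(ω_s−ω_c) = −87(ω_r−ω_c),  ω_s=0, ω_r=1
Stage 1: 35(0−ω_c) = −87(1−ω_c)  ⇒  122ω_c = 87  ⇒  ω_c = 87/122
  ⇒ ω_c¹/ω_r¹ = 87/122
Stage 2: N_ring = 39 + 2·27 = 93
Stage 2: 39(ω_s−ω_c) = −93(ω_r−ω_c),  ω_s=0, ω_c=1
Stage 2: ω_r = 1 − (39/93)(0−1) = 44/31
  ⇒ ω_r²/ω_c² = 44/31
Coupling ω_c² = ω_c¹ ⇒ overall = 87/122 × 44/31 = 1914/1891

1914/1891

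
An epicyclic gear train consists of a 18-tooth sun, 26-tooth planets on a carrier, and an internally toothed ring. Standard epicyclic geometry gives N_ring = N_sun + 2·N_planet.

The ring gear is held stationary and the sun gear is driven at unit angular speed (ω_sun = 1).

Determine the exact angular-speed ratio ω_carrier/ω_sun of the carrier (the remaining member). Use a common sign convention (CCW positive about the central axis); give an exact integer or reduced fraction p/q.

N_ring = 18 + 2·26 = 70
18(ω_s−ω_c) = −70(ω_r−ω_c),  ω_r=0, ω_s=1
18(1−ω_c) = −70(0−ω_c)  ⇒  88ω_c = 18  ⇒  ω_c = 9/44
ω_c/ω_s = 9/44

9/44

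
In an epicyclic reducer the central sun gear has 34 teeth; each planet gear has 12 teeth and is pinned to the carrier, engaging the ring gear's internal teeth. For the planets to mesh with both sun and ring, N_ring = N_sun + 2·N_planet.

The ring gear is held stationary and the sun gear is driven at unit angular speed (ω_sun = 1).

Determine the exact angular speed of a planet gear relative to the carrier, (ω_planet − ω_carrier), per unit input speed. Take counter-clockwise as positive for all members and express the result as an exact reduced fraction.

-493/276

N_ring = 34 + 2·12 = 58
34(ω_s−ω_c) = −58(ω_r−ω_c),  ω_r=0, ω_s=1
34(1−ω_c) = −58(0−ω_c)  ⇒  92ω_c = 34  ⇒  ω_c = 17/46
sun–planet: 34·(1−17/46) = −12·(ω_p−ω_c)  ⇒  ω_p−ω_c = −(34/12)·(29/46) = -493/276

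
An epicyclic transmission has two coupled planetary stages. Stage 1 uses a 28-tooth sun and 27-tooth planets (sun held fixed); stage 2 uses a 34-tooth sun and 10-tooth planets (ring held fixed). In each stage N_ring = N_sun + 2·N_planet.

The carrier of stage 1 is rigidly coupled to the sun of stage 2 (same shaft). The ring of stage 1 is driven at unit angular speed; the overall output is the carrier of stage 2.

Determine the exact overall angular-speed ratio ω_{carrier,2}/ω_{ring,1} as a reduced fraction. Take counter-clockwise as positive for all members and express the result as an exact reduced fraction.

697/2420

Stage 1: N_ring = 28 + 2·27 = 82
Stage 1: 28(ω_s−ω_c) = −82(ω_r−ω_c),  ω_s=0, ω_r=1
Stage 1: 28(0−ω_c) = −82(1−ω_c)  ⇒  110ω_c = 82  ⇒  ω_c = 41/55
  ⇒ ω_c¹/ω_r¹ = 41/55
Stage 2: N_ring = 34 + 2·10 = 54
Stage 2: 34(ω_s−ω_c) = −54(ω_r−ω_c),  ω_r=0, ω_s=1
Stage 2: 34(1−ω_c) = −54(0−ω_c)  ⇒  88ω_c = 34  ⇒  ω_c = 17/44
  ⇒ ω_c²/ω_s² = 17/44
Coupling ω_s² = ω_c¹ ⇒ overall = 41/55 × 17/44 = 697/2420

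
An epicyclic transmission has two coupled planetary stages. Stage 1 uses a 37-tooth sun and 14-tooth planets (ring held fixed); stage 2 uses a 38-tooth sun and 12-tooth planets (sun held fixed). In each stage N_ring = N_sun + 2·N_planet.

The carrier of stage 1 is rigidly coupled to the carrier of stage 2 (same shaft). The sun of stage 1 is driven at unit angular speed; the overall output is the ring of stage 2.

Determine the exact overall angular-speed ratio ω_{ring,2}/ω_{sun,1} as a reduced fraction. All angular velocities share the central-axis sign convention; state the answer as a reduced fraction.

Stage 1: N_ring = 37 + 2·14 = 65
Stage 1: 37(ω_s−ω_c) = −65(ω_r−ω_c),  ω_r=0, ω_s=1
Stage 1: 37(1−ω_c) = −65(0−ω_c)  ⇒  102ω_c = 37  ⇒  ω_c = 37/102
  ⇒ ω_c¹/ω_s¹ = 37/102
Stage 2: N_ring = 38 + 2·12 = 62
Stage 2: 38(ω_s−ω_c) = −62(ω_r−ω_c),  ω_s=0, ω_c=1
Stage 2: ω_r = 1 − (38/62)(0−1) = 50/31
  ⇒ ω_r²/ω_c² = 50/31
Coupling ω_c² = ω_c¹ ⇒ overall = 37/102 × 50/31 = 925/1581

925/1581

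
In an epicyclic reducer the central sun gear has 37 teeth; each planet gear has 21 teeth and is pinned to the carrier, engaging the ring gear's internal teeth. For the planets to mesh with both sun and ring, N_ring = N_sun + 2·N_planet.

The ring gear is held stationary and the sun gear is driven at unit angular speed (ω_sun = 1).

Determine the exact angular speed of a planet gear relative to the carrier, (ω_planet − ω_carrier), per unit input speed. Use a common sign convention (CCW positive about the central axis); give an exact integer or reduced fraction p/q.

N_ring = 37 + 2·21 = 79
37(ω_s−ω_c) = −79(ω_r−ω_c),  ω_r=0, ω_s=1
37(1−ω_c) = −79(0−ω_c)  ⇒  116ω_c = 37  ⇒  ω_c = 37/116
sun–planet: 37·(1−37/116) = −21·(ω_p−ω_c)  ⇒  ω_p−ω_c = −(37/21)·(79/116) = -2923/2436

-2923/2436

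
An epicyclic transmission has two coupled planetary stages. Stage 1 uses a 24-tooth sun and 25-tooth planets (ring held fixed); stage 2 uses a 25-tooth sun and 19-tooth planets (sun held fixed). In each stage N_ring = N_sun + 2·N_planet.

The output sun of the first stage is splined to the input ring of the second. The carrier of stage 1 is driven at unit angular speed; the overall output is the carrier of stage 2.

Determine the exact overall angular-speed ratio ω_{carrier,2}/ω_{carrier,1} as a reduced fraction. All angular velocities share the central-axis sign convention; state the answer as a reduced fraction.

Stage 1: N_ring = 24 + 2·25 = 74
Stage 1: 24(ω_s−ω_c) = −74(ω_r−ω_c),  ω_r=0, ω_c=1
Stage 1: ω_s = 1 − (74/24)(0−1) = 49/12
  ⇒ ω_s¹/ω_c¹ = 49/12
Stage 2: N_ring = 25 + 2·19 = 63
Stage 2: 25(ω_s−ω_c) = −63(ω_r−ω_c),  ω_s=0, ω_r=1
Stage 2: 25(0−ω_c) = −63(1−ω_c)  ⇒  88ω_c = 63  ⇒  ω_c = 63/88
  ⇒ ω_c²/ω_r² = 63/88
Coupling ω_r² = ω_s¹ ⇒ overall = 49/12 × 63/88 = 1029/352

1029/352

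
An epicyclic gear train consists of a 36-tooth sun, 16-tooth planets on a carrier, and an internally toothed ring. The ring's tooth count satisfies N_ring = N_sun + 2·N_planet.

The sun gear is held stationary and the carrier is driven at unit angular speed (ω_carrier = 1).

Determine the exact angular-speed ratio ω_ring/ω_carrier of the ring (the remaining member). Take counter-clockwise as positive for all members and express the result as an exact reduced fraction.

26/17

N_ring = 36 + 2·16 = 68
36(ω_s−ω_c) = −68(ω_r−ω_c),  ω_s=0, ω_c=1
ω_r = 1 − (36/68)(0−1) = 26/17
ω_r/ω_c = 26/17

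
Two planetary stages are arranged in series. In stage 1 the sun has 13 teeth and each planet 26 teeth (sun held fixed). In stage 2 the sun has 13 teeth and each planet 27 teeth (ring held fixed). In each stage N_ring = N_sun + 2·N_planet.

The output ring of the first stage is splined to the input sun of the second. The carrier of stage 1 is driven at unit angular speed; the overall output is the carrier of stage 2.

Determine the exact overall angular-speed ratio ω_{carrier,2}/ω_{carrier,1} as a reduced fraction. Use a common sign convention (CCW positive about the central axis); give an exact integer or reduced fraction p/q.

Stage 1: N_ring = 13 + 2·26 = 65
Stage 1: 13(ω_s−ω_c) = −65(ω_r−ω_c),  ω_s=0, ω_c=1
Stage 1: ω_r = 1 − (13/65)(0−1) = 6/5
  ⇒ ω_r¹/ω_c¹ = 6/5
Stage 2: N_ring = 13 + 2·27 = 67
Stage 2: 13(ω_s−ω_c) = −67(ω_r−ω_c),  ω_r=0, ω_s=1
Stage 2: 13(1−ω_c) = −67(0−ω_c)  ⇒  80ω_c = 13  ⇒  ω_c = 13/80
  ⇒ ω_c²/ω_s² = 13/80
Coupling ω_s² = ω_r¹ ⇒ overall = 6/5 × 13/80 = 39/200

39/200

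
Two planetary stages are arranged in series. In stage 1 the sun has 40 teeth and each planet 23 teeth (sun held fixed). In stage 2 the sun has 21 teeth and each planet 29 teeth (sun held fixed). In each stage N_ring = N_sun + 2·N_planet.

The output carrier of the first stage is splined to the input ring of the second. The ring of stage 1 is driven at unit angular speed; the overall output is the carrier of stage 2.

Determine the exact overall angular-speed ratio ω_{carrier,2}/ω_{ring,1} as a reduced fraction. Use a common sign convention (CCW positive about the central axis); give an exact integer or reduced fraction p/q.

3397/6300

Stage 1: N_ring = 40 + 2·23 = 86
Stage 1: 40(ω_s−ω_c) = −86(ω_r−ω_c),  ω_s=0, ω_r=1
Stage 1: 40(0−ω_c) = −86(1−ω_c)  ⇒  126ω_c = 86  ⇒  ω_c = 43/63
  ⇒ ω_c¹/ω_r¹ = 43/63
Stage 2: N_ring = 21 + 2·29 = 79
Stage 2: 21(ω_s−ω_c) = −79(ω_r−ω_c),  ω_s=0, ω_r=1
Stage 2: 21(0−ω_c) = −79(1−ω_c)  ⇒  100ω_c = 79  ⇒  ω_c = 79/100
  ⇒ ω_c²/ω_r² = 79/100
Coupling ω_r² = ω_c¹ ⇒ overall = 43/63 × 79/100 = 3397/6300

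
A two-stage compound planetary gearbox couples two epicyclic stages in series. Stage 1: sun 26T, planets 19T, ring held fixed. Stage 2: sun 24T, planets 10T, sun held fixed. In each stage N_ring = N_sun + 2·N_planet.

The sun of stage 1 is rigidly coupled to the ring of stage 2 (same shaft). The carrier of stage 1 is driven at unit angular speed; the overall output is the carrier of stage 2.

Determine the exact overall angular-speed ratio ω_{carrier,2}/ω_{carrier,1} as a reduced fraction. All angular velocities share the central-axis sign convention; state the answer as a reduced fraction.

495/221

Stage 1: N_ring = 26 + 2·19 = 64
Stage 1: 26(ω_s−ω_c) = −64(ω_r−ω_c),  ω_r=0, ω_c=1
Stage 1: ω_s = 1 − (64/26)(0−1) = 45/13
  ⇒ ω_s¹/ω_c¹ = 45/13
Stage 2: N_ring = 24 + 2·10 = 44
Stage 2: 24(ω_s−ω_c) = −44(ω_r−ω_c),  ω_s=0, ω_r=1
Stage 2: 24(0−ω_c) = −44(1−ω_c)  ⇒  68ω_c = 44  ⇒  ω_c = 11/17
  ⇒ ω_c²/ω_r² = 11/17
Coupling ω_r² = ω_s¹ ⇒ overall = 45/13 × 11/17 = 495/221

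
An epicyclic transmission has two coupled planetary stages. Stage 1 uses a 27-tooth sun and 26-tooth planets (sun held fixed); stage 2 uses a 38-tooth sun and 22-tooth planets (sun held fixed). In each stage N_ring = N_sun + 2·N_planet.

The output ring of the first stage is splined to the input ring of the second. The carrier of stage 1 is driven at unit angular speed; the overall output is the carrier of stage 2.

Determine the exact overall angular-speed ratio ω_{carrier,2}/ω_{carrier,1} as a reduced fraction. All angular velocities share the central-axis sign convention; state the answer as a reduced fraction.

2173/2370

Stage 1: N_ring = 27 + 2·26 = 79
Stage 1: 27(ω_s−ω_c) = −79(ω_r−ω_c),  ω_s=0, ω_c=1
Stage 1: ω_r = 1 − (27/79)(0−1) = 106/79
  ⇒ ω_r¹/ω_c¹ = 106/79
Stage 2: N_ring = 38 + 2·22 = 82
Stage 2: 38(ω_s−ω_c) = −82(ω_r−ω_c),  ω_s=0, ω_r=1
Stage 2: 38(0−ω_c) = −82(1−ω_c)  ⇒  120ω_c = 82  ⇒  ω_c = 41/60
  ⇒ ω_c²/ω_r² = 41/60
Coupling ω_r² = ω_r¹ ⇒ overall = 106/79 × 41/60 = 2173/2370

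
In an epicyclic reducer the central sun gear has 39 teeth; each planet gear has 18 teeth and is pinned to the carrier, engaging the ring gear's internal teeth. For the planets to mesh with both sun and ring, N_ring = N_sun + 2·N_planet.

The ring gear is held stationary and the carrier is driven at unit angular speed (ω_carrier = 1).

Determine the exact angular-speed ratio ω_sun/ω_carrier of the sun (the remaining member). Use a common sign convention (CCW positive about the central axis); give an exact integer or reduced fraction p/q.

38/13

N_ring = 39 + 2·18 = 75
39(ω_s−ω_c) = −75(ω_r−ω_c),  ω_r=0, ω_c=1
ω_s = 1 − (75/39)(0−1) = 38/13
ω_s/ω_c = 38/13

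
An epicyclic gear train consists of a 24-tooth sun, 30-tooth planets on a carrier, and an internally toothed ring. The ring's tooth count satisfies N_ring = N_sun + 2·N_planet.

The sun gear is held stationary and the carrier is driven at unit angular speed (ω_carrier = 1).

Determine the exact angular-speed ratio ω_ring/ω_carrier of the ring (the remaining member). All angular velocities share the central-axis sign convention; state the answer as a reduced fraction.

9/7

N_ring = 24 + 2·30 = 84
24(ω_s−ω_c) = −84(ω_r−ω_c),  ω_s=0, ω_c=1
ω_r = 1 − (24/84)(0−1) = 9/7
ω_r/ω_c = 9/7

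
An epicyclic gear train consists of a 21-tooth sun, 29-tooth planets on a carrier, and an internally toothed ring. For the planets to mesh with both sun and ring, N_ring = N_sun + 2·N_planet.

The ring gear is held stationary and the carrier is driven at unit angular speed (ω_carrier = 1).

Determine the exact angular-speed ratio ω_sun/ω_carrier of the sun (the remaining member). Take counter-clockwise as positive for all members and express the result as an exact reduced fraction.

N_ring = 21 + 2·29 = 79
21(ω_s−ω_c) = −79(ω_r−ω_c),  ω_r=0, ω_c=1
ω_s = 1 − (79/21)(0−1) = 100/21
ω_s/ω_c = 100/21

100/21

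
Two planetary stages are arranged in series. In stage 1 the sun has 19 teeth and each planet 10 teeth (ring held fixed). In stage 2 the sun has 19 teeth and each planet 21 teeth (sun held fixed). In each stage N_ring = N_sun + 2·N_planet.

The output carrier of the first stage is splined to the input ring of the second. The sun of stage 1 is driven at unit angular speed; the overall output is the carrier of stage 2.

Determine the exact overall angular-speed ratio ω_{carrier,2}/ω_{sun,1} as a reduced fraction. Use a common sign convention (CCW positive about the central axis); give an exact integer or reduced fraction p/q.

1159/4640

Stage 1: N_ring = 19 + 2·10 = 39
Stage 1: 19(ω_s−ω_c) = −39(ω_r−ω_c),  ω_r=0, ω_s=1
Stage 1: 19(1−ω_c) = −39(0−ω_c)  ⇒  58ω_c = 19  ⇒  ω_c = 19/58
  ⇒ ω_c¹/ω_s¹ = 19/58
Stage 2: N_ring = 19 + 2·21 = 61
Stage 2: 19(ω_s−ω_c) = −61(ω_r−ω_c),  ω_s=0, ω_r=1
Stage 2: 19(0−ω_c) = −61(1−ω_c)  ⇒  80ω_c = 61  ⇒  ω_c = 61/80
  ⇒ ω_c²/ω_r² = 61/80
Coupling ω_r² = ω_c¹ ⇒ overall = 19/58 × 61/80 = 1159/4640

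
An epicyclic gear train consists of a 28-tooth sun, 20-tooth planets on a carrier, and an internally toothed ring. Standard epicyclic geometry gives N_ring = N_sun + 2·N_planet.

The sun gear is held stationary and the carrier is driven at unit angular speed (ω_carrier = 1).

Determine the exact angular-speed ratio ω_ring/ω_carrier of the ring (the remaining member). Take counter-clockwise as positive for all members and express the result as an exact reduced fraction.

N_ring = 28 + 2·20 = 68
28(ω_s−ω_c) = −68(ω_r−ω_c),  ω_s=0, ω_c=1
ω_r = 1 − (28/68)(0−1) = 24/17
ω_r/ω_c = 24/17

24/17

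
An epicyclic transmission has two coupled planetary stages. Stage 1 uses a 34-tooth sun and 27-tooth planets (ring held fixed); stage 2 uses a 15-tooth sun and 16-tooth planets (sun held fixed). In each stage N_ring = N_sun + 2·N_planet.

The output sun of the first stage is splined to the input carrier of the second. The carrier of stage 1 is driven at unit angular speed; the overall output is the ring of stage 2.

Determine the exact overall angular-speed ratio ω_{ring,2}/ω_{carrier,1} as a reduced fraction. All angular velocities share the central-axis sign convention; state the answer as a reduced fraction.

Stage 1: N_ring = 34 + 2·27 = 88
Stage 1: 34(ω_s−ω_c) = −88(ω_r−ω_c),  ω_r=0, ω_c=1
Stage 1: ω_s = 1 − (88/34)(0−1) = 61/17
  ⇒ ω_s¹/ω_c¹ = 61/17
Stage 2: N_ring = 15 + 2·16 = 47
Stage 2: 15(ω_s−ω_c) = −47(ω_r−ω_c),  ω_s=0, ω_c=1
Stage 2: ω_r = 1 − (15/47)(0−1) = 62/47
  ⇒ ω_r²/ω_c² = 62/47
Coupling ω_c² = ω_s¹ ⇒ overall = 61/17 × 62/47 = 3782/799

3782/799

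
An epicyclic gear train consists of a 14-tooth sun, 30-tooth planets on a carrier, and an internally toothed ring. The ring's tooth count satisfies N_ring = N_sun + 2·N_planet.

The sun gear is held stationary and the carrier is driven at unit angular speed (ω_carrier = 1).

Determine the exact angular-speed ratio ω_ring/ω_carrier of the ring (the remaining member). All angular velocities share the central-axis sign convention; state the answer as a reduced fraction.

N_ring = 14 + 2·30 = 74
14(ω_s−ω_c) = −74(ω_r−ω_c),  ω_s=0, ω_c=1
ω_r = 1 − (14/74)(0−1) = 44/37
ω_r/ω_c = 44/37

44/37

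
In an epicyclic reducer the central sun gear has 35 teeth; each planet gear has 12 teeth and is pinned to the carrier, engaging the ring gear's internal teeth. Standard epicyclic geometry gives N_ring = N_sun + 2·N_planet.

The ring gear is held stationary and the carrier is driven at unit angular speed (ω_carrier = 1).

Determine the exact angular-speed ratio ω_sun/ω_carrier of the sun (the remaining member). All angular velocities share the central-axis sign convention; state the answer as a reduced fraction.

N_ring = 35 + 2·12 = 59
35(ω_s−ω_c) = −59(ω_r−ω_c),  ω_r=0, ω_c=1
ω_s = 1 − (59/35)(0−1) = 94/35
ω_s/ω_c = 94/35

94/35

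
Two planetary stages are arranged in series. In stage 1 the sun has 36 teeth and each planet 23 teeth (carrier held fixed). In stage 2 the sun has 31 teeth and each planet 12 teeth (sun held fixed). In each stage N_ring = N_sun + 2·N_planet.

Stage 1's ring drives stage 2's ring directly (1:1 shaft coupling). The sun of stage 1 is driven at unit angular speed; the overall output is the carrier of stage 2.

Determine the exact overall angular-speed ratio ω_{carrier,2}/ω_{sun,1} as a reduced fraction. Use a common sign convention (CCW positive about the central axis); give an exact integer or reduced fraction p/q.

-495/1763

Stage 1: N_ring = 36 + 2·23 = 82
Stage 1: 36(ω_s−ω_c) = −82(ω_r−ω_c),  ω_c=0, ω_s=1
Stage 1: ω_r = 0 − (36/82)(1−0) = -18/41
  ⇒ ω_r¹/ω_s¹ = -18/41
Stage 2: N_ring = 31 + 2·12 = 55
Stage 2: 31(ω_s−ω_c) = −55(ω_r−ω_c),  ω_s=0, ω_r=1
Stage 2: 31(0−ω_c) = −55(1−ω_c)  ⇒  86ω_c = 55  ⇒  ω_c = 55/86
  ⇒ ω_c²/ω_r² = 55/86
Coupling ω_r² = ω_r¹ ⇒ overall = -18/41 × 55/86 = -495/1763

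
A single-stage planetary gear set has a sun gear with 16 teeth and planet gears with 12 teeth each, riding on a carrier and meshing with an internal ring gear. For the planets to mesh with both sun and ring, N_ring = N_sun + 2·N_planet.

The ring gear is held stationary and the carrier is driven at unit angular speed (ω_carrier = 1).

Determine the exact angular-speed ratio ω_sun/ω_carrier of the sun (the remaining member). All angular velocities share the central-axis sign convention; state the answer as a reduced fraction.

7/2

N_ring = 16 + 2·12 = 40
16(ω_s−ω_c) = −40(ω_r−ω_c),  ω_r=0, ω_c=1
ω_s = 1 − (40/16)(0−1) = 7/2
ω_s/ω_c = 7/2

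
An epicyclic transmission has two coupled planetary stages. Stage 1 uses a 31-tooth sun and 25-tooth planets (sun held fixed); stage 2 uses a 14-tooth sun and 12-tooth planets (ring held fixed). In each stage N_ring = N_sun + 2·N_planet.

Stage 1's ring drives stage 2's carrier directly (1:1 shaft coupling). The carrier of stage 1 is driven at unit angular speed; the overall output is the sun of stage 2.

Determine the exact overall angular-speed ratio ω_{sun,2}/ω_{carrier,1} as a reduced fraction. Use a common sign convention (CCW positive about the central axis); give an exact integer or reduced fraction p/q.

416/81

Stage 1: N_ring = 31 + 2·25 = 81
Stage 1: 31(ω_s−ω_c) = −81(ω_r−ω_c),  ω_s=0, ω_c=1
Stage 1: ω_r = 1 − (31/81)(0−1) = 112/81
  ⇒ ω_r¹/ω_c¹ = 112/81
Stage 2: N_ring = 14 + 2·12 = 38
Stage 2: 14(ω_s−ω_c) = −38(ω_r−ω_c),  ω_r=0, ω_c=1
Stage 2: ω_s = 1 − (38/14)(0−1) = 26/7
  ⇒ ω_s²/ω_c² = 26/7
Coupling ω_c² = ω_r¹ ⇒ overall = 112/81 × 26/7 = 416/81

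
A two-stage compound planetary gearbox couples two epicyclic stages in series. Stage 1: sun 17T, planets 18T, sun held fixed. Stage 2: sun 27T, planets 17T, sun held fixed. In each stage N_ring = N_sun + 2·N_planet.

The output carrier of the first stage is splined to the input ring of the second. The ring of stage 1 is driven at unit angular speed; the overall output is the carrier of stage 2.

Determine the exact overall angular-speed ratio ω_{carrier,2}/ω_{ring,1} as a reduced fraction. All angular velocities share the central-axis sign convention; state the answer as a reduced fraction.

Stage 1: N_ring = 17 + 2·18 = 53
Stage 1: 17(ω_s−ω_c) = −53(ω_r−ω_c),  ω_s=0, ω_r=1
Stage 1: 17(0−ω_c) = −53(1−ω_c)  ⇒  70ω_c = 53  ⇒  ω_c = 53/70
  ⇒ ω_c¹/ω_r¹ = 53/70
Stage 2: N_ring = 27 + 2·17 = 61
Stage 2: 27(ω_s−ω_c) = −61(ω_r−ω_c),  ω_s=0, ω_r=1
Stage 2: 27(0−ω_c) = −61(1−ω_c)  ⇒  88ω_c = 61  ⇒  ω_c = 61/88
  ⇒ ω_c²/ω_r² = 61/88
Coupling ω_r² = ω_c¹ ⇒ overall = 53/70 × 61/88 = 3233/6160

3233/6160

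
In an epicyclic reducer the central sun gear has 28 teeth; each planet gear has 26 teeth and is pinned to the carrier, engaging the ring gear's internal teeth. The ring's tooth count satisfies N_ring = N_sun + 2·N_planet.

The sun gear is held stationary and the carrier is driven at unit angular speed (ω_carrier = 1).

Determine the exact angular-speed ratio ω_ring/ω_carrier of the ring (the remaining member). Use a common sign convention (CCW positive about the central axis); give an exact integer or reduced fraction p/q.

N_ring = 28 + 2·26 = 80
28(ω_s−ω_c) = −80(ω_r−ω_c),  ω_s=0, ω_c=1
ω_r = 1 − (28/80)(0−1) = 27/20
ω_r/ω_c = 27/20

27/20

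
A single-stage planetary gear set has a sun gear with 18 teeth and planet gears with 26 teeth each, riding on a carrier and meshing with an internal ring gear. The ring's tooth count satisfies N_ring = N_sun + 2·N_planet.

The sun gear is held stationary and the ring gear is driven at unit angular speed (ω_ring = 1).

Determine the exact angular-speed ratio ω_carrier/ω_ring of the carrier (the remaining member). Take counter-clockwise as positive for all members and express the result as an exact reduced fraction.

35/44

N_ring = 18 + 2·26 = 70
18(ω_s−ω_c) = −70(ω_r−ω_c),  ω_s=0, ω_r=1
18(0−ω_c) = −70(1−ω_c)  ⇒  88ω_c = 70  ⇒  ω_c = 35/44
ω_c/ω_r = 35/44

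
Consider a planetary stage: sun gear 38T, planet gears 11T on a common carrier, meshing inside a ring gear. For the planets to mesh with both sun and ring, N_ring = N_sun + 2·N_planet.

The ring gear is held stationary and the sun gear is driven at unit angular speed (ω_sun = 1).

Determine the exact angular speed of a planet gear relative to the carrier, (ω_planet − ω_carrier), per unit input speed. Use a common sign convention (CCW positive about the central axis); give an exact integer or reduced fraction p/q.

-1140/539

N_ring = 38 + 2·11 = 60
38(ω_s−ω_c) = −60(ω_r−ω_c),  ω_r=0, ω_s=1
38(1−ω_c) = −60(0−ω_c)  ⇒  98ω_c = 38  ⇒  ω_c = 19/49
sun–planet: 38·(1−19/49) = −11·(ω_p−ω_c)  ⇒  ω_p−ω_c = −(38/11)·(30/49) = -1140/539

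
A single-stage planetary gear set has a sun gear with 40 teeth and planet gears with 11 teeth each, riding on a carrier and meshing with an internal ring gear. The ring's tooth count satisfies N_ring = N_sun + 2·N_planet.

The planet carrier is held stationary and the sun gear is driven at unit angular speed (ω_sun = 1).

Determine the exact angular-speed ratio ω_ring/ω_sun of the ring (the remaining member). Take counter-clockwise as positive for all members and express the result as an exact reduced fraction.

-20/31

N_ring = 40 + 2·11 = 62
40(ω_s−ω_c) = −62(ω_r−ω_c),  ω_c=0, ω_s=1
ω_r = 0 − (40/62)(1−0) = -20/31
ω_r/ω_s = -20/31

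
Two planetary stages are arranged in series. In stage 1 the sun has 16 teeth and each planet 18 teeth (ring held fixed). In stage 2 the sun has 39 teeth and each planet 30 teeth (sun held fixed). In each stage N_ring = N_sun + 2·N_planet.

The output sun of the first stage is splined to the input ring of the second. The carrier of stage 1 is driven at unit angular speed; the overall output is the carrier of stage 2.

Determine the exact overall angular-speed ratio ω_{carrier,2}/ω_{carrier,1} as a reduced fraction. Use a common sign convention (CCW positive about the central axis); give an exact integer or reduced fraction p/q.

561/184

Stage 1: N_ring = 16 + 2·18 = 52
Stage 1: 16(ω_s−ω_c) = −52(ω_r−ω_c),  ω_r=0, ω_c=1
Stage 1: ω_s = 1 − (52/16)(0−1) = 17/4
  ⇒ ω_s¹/ω_c¹ = 17/4
Stage 2: N_ring = 39 + 2·30 = 99
Stage 2: 39(ω_s−ω_c) = −99(ω_r−ω_c),  ω_s=0, ω_r=1
Stage 2: 39(0−ω_c) = −99(1−ω_c)  ⇒  138ω_c = 99  ⇒  ω_c = 33/46
  ⇒ ω_c²/ω_r² = 33/46
Coupling ω_r² = ω_s¹ ⇒ overall = 17/4 × 33/46 = 561/184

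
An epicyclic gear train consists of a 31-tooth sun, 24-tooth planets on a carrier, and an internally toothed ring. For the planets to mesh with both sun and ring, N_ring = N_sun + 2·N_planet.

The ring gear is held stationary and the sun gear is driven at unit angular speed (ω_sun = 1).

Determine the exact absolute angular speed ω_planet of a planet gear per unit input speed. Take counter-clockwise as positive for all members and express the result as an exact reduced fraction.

N_ring = 31 + 2·24 = 79
31(ω_s−ω_c) = −79(ω_r−ω_c),  ω_r=0, ω_s=1
31(1−ω_c) = −79(0−ω_c)  ⇒  110ω_c = 31  ⇒  ω_c = 31/110
sun–planet: 31·(1−31/110) = −24·(ω_p−ω_c)  ⇒  ω_p−ω_c = −(31/24)·(79/110) = -2449/2640
ω_p = 31/110 − 2449/2640 = -31/48

-31/48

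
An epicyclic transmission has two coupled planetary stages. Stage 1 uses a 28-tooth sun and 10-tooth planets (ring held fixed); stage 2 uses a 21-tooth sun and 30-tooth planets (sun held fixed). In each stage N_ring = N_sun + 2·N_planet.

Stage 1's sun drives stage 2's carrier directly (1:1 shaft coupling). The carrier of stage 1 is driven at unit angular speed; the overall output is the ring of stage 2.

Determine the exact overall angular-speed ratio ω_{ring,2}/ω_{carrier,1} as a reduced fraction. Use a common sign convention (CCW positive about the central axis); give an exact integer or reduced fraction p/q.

Stage 1: N_ring = 28 + 2·10 = 48
Stage 1: 28(ω_s−ω_c) = −48(ω_r−ω_c),  ω_r=0, ω_c=1
Stage 1: ω_s = 1 − (48/28)(0−1) = 19/7
  ⇒ ω_s¹/ω_c¹ = 19/7
Stage 2: N_ring = 21 + 2·30 = 81
Stage 2: 21(ω_s−ω_c) = −81(ω_r−ω_c),  ω_s=0, ω_c=1
Stage 2: ω_r = 1 − (21/81)(0−1) = 34/27
  ⇒ ω_r²/ω_c² = 34/27
Coupling ω_c² = ω_s¹ ⇒ overall = 19/7 × 34/27 = 646/189

646/189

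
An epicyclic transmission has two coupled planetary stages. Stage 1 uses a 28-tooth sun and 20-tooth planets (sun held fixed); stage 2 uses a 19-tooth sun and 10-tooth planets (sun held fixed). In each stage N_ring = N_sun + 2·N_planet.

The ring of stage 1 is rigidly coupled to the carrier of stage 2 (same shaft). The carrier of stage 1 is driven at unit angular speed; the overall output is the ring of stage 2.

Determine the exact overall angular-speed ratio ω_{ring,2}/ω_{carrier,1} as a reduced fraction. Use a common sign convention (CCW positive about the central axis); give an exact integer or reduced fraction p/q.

Stage 1: N_ring = 28 + 2·20 = 68
Stage 1: 28(ω_s−ω_c) = −68(ω_r−ω_c),  ω_s=0, ω_c=1
Stage 1: ω_r = 1 − (28/68)(0−1) = 24/17
  ⇒ ω_r¹/ω_c¹ = 24/17
Stage 2: N_ring = 19 + 2·10 = 39
Stage 2: 19(ω_s−ω_c) = −39(ω_r−ω_c),  ω_s=0, ω_c=1
Stage 2: ω_r = 1 − (19/39)(0−1) = 58/39
  ⇒ ω_r²/ω_c² = 58/39
Coupling ω_c² = ω_r¹ ⇒ overall = 24/17 × 58/39 = 464/221

464/221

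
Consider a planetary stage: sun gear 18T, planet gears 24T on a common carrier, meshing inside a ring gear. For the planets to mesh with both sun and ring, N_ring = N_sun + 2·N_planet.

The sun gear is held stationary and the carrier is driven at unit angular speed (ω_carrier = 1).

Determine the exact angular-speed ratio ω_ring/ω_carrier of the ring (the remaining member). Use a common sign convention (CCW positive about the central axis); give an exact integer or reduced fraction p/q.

14/11

N_ring = 18 + 2·24 = 66
18(ω_s−ω_c) = −66(ω_r−ω_c),  ω_s=0, ω_c=1
ω_r = 1 − (18/66)(0−1) = 14/11
ω_r/ω_c = 14/11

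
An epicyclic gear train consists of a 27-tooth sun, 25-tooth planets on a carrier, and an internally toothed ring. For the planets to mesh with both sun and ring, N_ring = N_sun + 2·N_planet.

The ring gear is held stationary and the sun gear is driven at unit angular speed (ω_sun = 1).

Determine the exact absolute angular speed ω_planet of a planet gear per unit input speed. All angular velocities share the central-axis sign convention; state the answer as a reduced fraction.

N_ring = 27 + 2·25 = 77
27(ω_s−ω_c) = −77(ω_r−ω_c),  ω_r=0, ω_s=1
27(1−ω_c) = −77(0−ω_c)  ⇒  104ω_c = 27  ⇒  ω_c = 27/104
sun–planet: 27·(1−27/104) = −25·(ω_p−ω_c)  ⇒  ω_p−ω_c = −(27/25)·(77/104) = -2079/2600
ω_p = 27/104 − 2079/2600 = -27/50

-27/50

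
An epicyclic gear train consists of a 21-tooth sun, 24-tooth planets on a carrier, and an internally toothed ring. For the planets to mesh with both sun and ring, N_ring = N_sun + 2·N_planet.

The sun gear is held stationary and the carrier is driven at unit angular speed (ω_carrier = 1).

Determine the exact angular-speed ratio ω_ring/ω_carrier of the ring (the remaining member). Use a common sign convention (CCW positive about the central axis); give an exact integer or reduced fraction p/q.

30/23

N_ring = 21 + 2·24 = 69
21(ω_s−ω_c) = −69(ω_r−ω_c),  ω_s=0, ω_c=1
ω_r = 1 − (21/69)(0−1) = 30/23
ω_r/ω_c = 30/23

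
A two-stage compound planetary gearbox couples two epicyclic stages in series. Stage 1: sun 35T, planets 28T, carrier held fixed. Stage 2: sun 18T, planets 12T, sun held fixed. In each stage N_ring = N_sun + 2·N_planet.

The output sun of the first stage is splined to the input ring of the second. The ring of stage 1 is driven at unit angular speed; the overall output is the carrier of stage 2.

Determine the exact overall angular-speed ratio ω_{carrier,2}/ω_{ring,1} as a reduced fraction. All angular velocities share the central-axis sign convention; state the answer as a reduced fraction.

-91/50

Stage 1: N_ring = 35 + 2·28 = 91
Stage 1: 35(ω_s−ω_c) = −91(ω_r−ω_c),  ω_c=0, ω_r=1
Stage 1: ω_s = 0 − (91/35)(1−0) = -13/5
  ⇒ ω_s¹/ω_r¹ = -13/5
Stage 2: N_ring = 18 + 2·12 = 42
Stage 2: 18(ω_s−ω_c) = −42(ω_r−ω_c),  ω_s=0, ω_r=1
Stage 2: 18(0−ω_c) = −42(1−ω_c)  ⇒  60ω_c = 42  ⇒  ω_c = 7/10
  ⇒ ω_c²/ω_r² = 7/10
Coupling ω_r² = ω_s¹ ⇒ overall = -13/5 × 7/10 = -91/50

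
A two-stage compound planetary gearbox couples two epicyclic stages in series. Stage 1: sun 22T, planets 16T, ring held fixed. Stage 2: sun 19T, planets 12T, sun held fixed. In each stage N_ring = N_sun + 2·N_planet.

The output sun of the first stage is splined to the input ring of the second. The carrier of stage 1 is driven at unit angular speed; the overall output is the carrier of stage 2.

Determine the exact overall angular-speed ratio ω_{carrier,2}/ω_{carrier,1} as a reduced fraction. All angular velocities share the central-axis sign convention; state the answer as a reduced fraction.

817/341

Stage 1: N_ring = 22 + 2·16 = 54
Stage 1: 22(ω_s−ω_c) = −54(ω_r−ω_c),  ω_r=0, ω_c=1
Stage 1: ω_s = 1 − (54/22)(0−1) = 38/11
  ⇒ ω_s¹/ω_c¹ = 38/11
Stage 2: N_ring = 19 + 2·12 = 43
Stage 2: 19(ω_s−ω_c) = −43(ω_r−ω_c),  ω_s=0, ω_r=1
Stage 2: 19(0−ω_c) = −43(1−ω_c)  ⇒  62ω_c = 43  ⇒  ω_c = 43/62
  ⇒ ω_c²/ω_r² = 43/62
Coupling ω_r² = ω_s¹ ⇒ overall = 38/11 × 43/62 = 817/341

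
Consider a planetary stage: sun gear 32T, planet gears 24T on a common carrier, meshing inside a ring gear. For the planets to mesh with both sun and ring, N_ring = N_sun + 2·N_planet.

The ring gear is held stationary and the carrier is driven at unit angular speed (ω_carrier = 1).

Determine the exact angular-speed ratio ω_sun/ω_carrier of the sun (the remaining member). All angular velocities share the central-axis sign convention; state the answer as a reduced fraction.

N_ring = 32 + 2·24 = 80
32(ω_s−ω_c) = −80(ω_r−ω_c),  ω_r=0, ω_c=1
ω_s = 1 − (80/32)(0−1) = 7/2
ω_s/ω_c = 7/2

7/2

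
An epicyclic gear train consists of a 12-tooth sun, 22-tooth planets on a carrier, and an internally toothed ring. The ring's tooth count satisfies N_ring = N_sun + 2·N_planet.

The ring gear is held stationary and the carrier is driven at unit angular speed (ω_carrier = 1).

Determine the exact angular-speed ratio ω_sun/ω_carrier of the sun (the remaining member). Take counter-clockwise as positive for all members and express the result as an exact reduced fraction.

17/3

N_ring = 12 + 2·22 = 56
12(ω_s−ω_c) = −56(ω_r−ω_c),  ω_r=0, ω_c=1
ω_s = 1 − (56/12)(0−1) = 17/3
ω_s/ω_c = 17/3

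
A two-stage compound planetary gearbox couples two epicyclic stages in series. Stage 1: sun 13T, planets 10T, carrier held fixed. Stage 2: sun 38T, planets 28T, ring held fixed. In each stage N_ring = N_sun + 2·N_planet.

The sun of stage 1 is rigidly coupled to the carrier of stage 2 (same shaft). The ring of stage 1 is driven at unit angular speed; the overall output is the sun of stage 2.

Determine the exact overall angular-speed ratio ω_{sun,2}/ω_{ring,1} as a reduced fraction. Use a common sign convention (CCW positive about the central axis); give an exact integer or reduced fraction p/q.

Stage 1: N_ring = 13 + 2·10 = 33
Stage 1: 13(ω_s−ω_c) = −33(ω_r−ω_c),  ω_c=0, ω_r=1
Stage 1: ω_s = 0 − (33/13)(1−0) = -33/13
  ⇒ ω_s¹/ω_r¹ = -33/13
Stage 2: N_ring = 38 + 2·28 = 94
Stage 2: 38(ω_s−ω_c) = −94(ω_r−ω_c),  ω_r=0, ω_c=1
Stage 2: ω_s = 1 − (94/38)(0−1) = 66/19
  ⇒ ω_s²/ω_c² = 66/19
Coupling ω_c² = ω_s¹ ⇒ overall = -33/13 × 66/19 = -2178/247

-2178/247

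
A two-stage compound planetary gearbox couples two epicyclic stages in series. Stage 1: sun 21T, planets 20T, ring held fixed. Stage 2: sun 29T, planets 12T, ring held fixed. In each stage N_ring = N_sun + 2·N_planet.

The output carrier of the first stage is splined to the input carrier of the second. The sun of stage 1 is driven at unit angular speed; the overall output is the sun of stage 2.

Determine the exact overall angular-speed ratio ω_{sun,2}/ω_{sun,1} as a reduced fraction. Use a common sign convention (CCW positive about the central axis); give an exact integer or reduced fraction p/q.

21/29

Stage 1: N_ring = 21 + 2·20 = 61
Stage 1: 21(ω_s−ω_c) = −61(ω_r−ω_c),  ω_r=0, ω_s=1
Stage 1: 21(1−ω_c) = −61(0−ω_c)  ⇒  82ω_c = 21  ⇒  ω_c = 21/82
  ⇒ ω_c¹/ω_s¹ = 21/82
Stage 2: N_ring = 29 + 2·12 = 53
Stage 2: 29(ω_s−ω_c) = −53(ω_r−ω_c),  ω_r=0, ω_c=1
Stage 2: ω_s = 1 − (53/29)(0−1) = 82/29
  ⇒ ω_s²/ω_c² = 82/29
Coupling ω_c² = ω_c¹ ⇒ overall = 21/82 × 82/29 = 21/29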